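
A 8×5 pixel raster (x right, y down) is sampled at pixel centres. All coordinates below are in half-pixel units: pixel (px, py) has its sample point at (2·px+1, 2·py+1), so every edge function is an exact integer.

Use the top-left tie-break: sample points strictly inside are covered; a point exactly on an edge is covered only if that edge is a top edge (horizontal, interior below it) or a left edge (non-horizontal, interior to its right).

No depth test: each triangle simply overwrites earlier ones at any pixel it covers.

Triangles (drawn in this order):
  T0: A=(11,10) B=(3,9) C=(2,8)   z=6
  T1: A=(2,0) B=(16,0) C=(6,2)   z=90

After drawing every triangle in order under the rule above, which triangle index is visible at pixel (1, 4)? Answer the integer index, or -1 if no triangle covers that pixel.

T0:
  2·area = 7
  edge (11, 10)→(3, 9): d=(-8,-1) top-left  bias=+0
  edge (3, 9)→(2, 8): d=(-1,-1) top-left  bias=+0
  edge (2, 8)→(11, 10): d=(9,2) right/bottom  bias=-1
    (0,3)@(1, 7): e=[14,0,-7] → ·  [on edge]
    (1,4)@(3, 9): e=[0,0,7] → █  [on edge]
    (2,4)@(5, 9): e=[2,2,3] → █
    (3,4)@(7, 9): e=[4,4,-1] → ·
  covered (2 px):
    · · · · · · · ·
    · · · · · · · ·
    · · · · · · · ·
    · · · · · · · ·
    · █ █ · · · · ·
T1:
  2·area = 28
  edge (2, 0)→(16, 0): d=(14,0) top-left  bias=+0
  edge (16, 0)→(6, 2): d=(-10,2) right/bottom  bias=-1
  edge (6, 2)→(2, 0): d=(-4,-2) top-left  bias=+0
    (2,0)@(5, 1): e=[14,12,2] → █
    (3,0)@(7, 1): e=[14,8,6] → █
    (4,0)@(9, 1): e=[14,4,10] → █
    (5,0)@(11, 1): e=[14,0,14] → ·  [on edge]
    (0,1)@(1, 3): e=[42,0,-14] → ·  [on edge]
    (2,1)@(5, 3): e=[42,-8,-6] → ·
    (3,1)@(7, 3): e=[42,-12,-2] → ·
    (4,1)@(9, 3): e=[42,-16,2] → ·
  covered (3 px):
    · · █ █ █ · · ·
    · · · · · · · ·
    · · · · · · · ·
    · · · · · · · ·
    · · · · · · · ·

Z-buffer (winner per pixel, '.' = empty):
  . . 1 1 1 . . .
  . . . . . . . .
  . . . . . . . .
  . . . . . . . .
  . 0 0 . . . . .

Final: 0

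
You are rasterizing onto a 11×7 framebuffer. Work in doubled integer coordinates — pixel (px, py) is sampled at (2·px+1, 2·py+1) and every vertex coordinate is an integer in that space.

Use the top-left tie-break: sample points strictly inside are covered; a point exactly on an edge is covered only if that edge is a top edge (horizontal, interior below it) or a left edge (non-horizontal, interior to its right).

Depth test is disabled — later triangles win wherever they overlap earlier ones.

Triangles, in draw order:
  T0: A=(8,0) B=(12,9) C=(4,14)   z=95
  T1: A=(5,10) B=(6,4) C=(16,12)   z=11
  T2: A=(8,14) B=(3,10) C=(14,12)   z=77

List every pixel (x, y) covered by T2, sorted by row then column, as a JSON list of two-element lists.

T0:
  2·area = 92
  edge (8, 0)→(12, 9): d=(4,9) right/bottom  bias=-1
  edge (12, 9)→(4, 14): d=(-8,5) right/bottom  bias=-1
  edge (4, 14)→(8, 0): d=(4,-14) top-left  bias=+0
    (4,1)@(9, 3): e=[3,63,26] → █
    (5,1)@(11, 3): e=[-15,53,54] → ·
    (3,2)@(7, 5): e=[29,57,6] → █
    (5,2)@(11, 5): e=[-7,37,62] → ·
    (3,3)@(7, 7): e=[37,41,14] → █
    (5,3)@(11, 7): e=[1,21,70] → █
    (6,3)@(13, 7): e=[-17,11,98] → ·
    (3,4)@(7, 9): e=[45,25,22] → █
    (6,4)@(13, 9): e=[-9,-5,106] → ·
    (2,5)@(5, 11): e=[71,19,2] → █
    (4,5)@(9, 11): e=[35,-1,58] → ·
    (5,5)@(11, 11): e=[17,-11,86] → ·
  covered (12 px):
    · · · · · · · · · · ·
    · · · · █ · · · · · ·
    · · · █ █ · · · · · ·
    · · · █ █ █ · · · · ·
    · · · █ █ █ · · · · ·
    · · █ █ · · · · · · ·
    · · █ · · · · · · · ·
T1:
  2·area = 68
  edge (5, 10)→(6, 4): d=(1,-6) top-left  bias=+0
  edge (6, 4)→(16, 12): d=(10,8) right/bottom  bias=-1
  edge (16, 12)→(5, 10): d=(-11,-2) top-left  bias=+0
    (3,2)@(7, 5): e=[7,2,59] → █
    (4,2)@(9, 5): e=[19,-14,63] → ·
    (3,3)@(7, 7): e=[9,22,37] → █
    (4,3)@(9, 7): e=[21,6,41] → █
    (5,3)@(11, 7): e=[33,-10,45] → ·
    (3,4)@(7, 9): e=[11,42,15] → █
    (5,4)@(11, 9): e=[35,10,23] → █
    (6,4)@(13, 9): e=[47,-6,27] → ·
    (3,5)@(7, 11): e=[13,62,-7] → ·
    (4,5)@(9, 11): e=[25,46,-3] → ·
    (5,5)@(11, 11): e=[37,30,1] → █
    (6,5)@(13, 11): e=[49,14,5] → █
  covered (8 px):
    · · · · · · · · · · ·
    · · · · · · · · · · ·
    · · · █ · · · · · · ·
    · · · █ █ · · · · · ·
    · · · █ █ █ · · · · ·
    · · · · · █ █ · · · ·
    · · · · · · · · · · ·
T2:
  2·area = 34
  edge (8, 14)→(3, 10): d=(-5,-4) top-left  bias=+0
  edge (3, 10)→(14, 12): d=(11,2) right/bottom  bias=-1
  edge (14, 12)→(8, 14): d=(-6,2) right/bottom  bias=-1
    (2,5)@(5, 11): e=[3,7,24] → █
    (3,5)@(7, 11): e=[11,3,20] → █
    (4,5)@(9, 11): e=[19,-1,16] → ·
    (8,5)@(17, 11): e=[51,-17,0] → ·  [on edge]
    (2,6)@(5, 13): e=[-7,29,12] → ·
    (3,6)@(7, 13): e=[1,25,8] → █
    (4,6)@(9, 13): e=[9,21,4] → █
    (5,6)@(11, 13): e=[17,17,0] → ·  [on edge]
  covered (4 px):
    · · · · · · · · · · ·
    · · · · · · · · · · ·
    · · · · · · · · · · ·
    · · · · · · · · · · ·
    · · · · · · · · · · ·
    · · █ █ · · · · · · ·
    · · · █ █ · · · · · ·

Final: [[2,5],[3,5],[3,6],[4,6]]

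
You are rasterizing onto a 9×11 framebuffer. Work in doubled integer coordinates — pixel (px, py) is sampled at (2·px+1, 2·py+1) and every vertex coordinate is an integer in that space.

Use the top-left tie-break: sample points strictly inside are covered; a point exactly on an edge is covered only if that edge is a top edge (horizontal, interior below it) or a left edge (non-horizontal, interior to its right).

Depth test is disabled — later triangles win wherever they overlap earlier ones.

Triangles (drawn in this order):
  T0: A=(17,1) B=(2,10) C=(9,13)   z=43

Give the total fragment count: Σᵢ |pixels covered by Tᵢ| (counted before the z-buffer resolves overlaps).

T0:
  2·area = 108  (B↔C swapped to make it positive)
  edge (17, 1)→(9, 13): d=(-8,12) right/bottom  bias=-1
  edge (9, 13)→(2, 10): d=(-7,-3) top-left  bias=+0
  edge (2, 10)→(17, 1): d=(15,-9) top-left  bias=+0
    (8,0)@(17, 1): e=[0,108,0] → ·  [on edge]
    (7,1)@(15, 3): e=[8,88,12] → █
    (8,1)@(17, 3): e=[-16,94,30] → ·
    (5,2)@(11, 5): e=[40,62,6] → █
    (6,2)@(13, 5): e=[16,68,24] → █
    (7,2)@(15, 5): e=[-8,74,42] → ·
    (3,3)@(7, 7): e=[72,36,0] → █  [on edge]
    (4,3)@(9, 7): e=[48,42,18] → █
    (6,3)@(13, 7): e=[0,54,54] → ·  [on edge]
    (2,4)@(5, 9): e=[80,16,12] → █
    (6,4)@(13, 9): e=[-16,40,84] → ·
    (2,5)@(5, 11): e=[64,2,42] → █
    (4,6)@(9, 13): e=[0,0,108] → ·  [on edge]
    (2,9)@(5, 19): e=[0,-54,162] → ·  [on edge]
  covered (13 px):
    · · · · · · · · ·
    · · · · · · · █ ·
    · · · · · █ █ · ·
    · · · █ █ █ · · ·
    · · █ █ █ █ · · ·
    · · █ █ █ · · · ·
    · · · · · · · · ·
    · · · · · · · · ·
    · · · · · · · · ·
    · · · · · · · · ·
    · · · · · · · · ·

Result: 13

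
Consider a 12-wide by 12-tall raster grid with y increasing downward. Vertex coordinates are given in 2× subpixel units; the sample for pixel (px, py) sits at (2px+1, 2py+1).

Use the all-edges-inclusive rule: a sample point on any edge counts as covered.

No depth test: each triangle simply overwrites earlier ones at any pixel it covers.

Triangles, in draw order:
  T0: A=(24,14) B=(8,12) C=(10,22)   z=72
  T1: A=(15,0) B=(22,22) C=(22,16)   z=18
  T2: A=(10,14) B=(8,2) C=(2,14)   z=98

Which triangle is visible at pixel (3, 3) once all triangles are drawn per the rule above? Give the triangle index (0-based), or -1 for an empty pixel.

T0:
  2·area = 156  (B↔C swapped to make it positive)
  edge (24, 14)→(10, 22): d=(-14,8) inclusive
  edge (10, 22)→(8, 12): d=(-2,-10) inclusive
  edge (8, 12)→(24, 14): d=(16,2) inclusive
    (3,3)@(7, 7): e=[234,0,-78] → .  [on edge]
    (4,6)@(9, 13): e=[134,8,14] → X
    (5,6)@(11, 13): e=[118,28,10] → X
    (6,6)@(13, 13): e=[102,48,6] → X
    (7,6)@(15, 13): e=[86,68,2] → X
    (8,6)@(17, 13): e=[70,88,-2] → .
    (4,7)@(9, 15): e=[106,4,46] → X
    (8,7)@(17, 15): e=[42,84,30] → X
    (9,7)@(19, 15): e=[26,104,26] → X
    (10,7)@(21, 15): e=[10,124,22] → X
    (11,7)@(23, 15): e=[-6,144,18] → .
    (4,8)@(9, 17): e=[78,0,78] → X  [on edge]
  covered (20 px):
    . . . . . . . . . . . .
    . . . . . . . . . . . .
    . . . . . . . . . . . .
    . . . . . . . . . . . .
    . . . . . . . . . . . .
    . . . . . . . . . . . .
    . . . . X X X X . . . .
    . . . . X X X X X X X .
    . . . . X X X X X . . .
    . . . . . X X X . . . .
    . . . . . X . . . . . .
    . . . . . . . . . . . .
T1:
  2·area = 42  (B↔C swapped to make it positive)
  edge (15, 0)→(22, 16): d=(7,16) inclusive
  edge (22, 16)→(22, 22): d=(0,6) inclusive
  edge (22, 22)→(15, 0): d=(-7,-22) inclusive
    (8,2)@(17, 5): e=[3,30,9] → X
    (9,2)@(19, 5): e=[-29,18,53] → .
    (8,3)@(17, 7): e=[17,30,-5] → .
    (9,5)@(19, 11): e=[13,18,11] → X
    (10,5)@(21, 11): e=[-19,6,55] → .
    (9,6)@(19, 13): e=[27,18,-3] → .
    (10,7)@(21, 15): e=[9,6,27] → X
    (11,7)@(23, 15): e=[-23,-6,71] → .
    (10,8)@(21, 17): e=[23,6,13] → X
    (11,8)@(23, 17): e=[-9,-6,57] → .
    (10,9)@(21, 19): e=[37,6,-1] → .
  covered (4 px):
    . . . . . . . . . . . .
    . . . . . . . . . . . .
    . . . . . . . . X . . .
    . . . . . . . . . . . .
    . . . . . . . . . . . .
    . . . . . . . . . X . .
    . . . . . . . . . . . .
    . . . . . . . . . . X .
    . . . . . . . . . . X .
    . . . . . . . . . . . .
    . . . . . . . . . . . .
    . . . . . . . . . . . .
T2:
  2·area = 96  (B↔C swapped to make it positive)
  edge (10, 14)→(2, 14): d=(-8,0) inclusive
  edge (2, 14)→(8, 2): d=(6,-12) inclusive
  edge (8, 2)→(10, 14): d=(2,12) inclusive
    (3,2)@(7, 5): e=[72,6,18] → X
    (4,2)@(9, 5): e=[72,30,-6] → .
    (3,3)@(7, 7): e=[56,18,22] → X
    (4,3)@(9, 7): e=[56,42,-2] → .
    (2,4)@(5, 9): e=[40,6,50] → X
    (4,4)@(9, 9): e=[40,54,2] → X
    (5,4)@(11, 9): e=[40,78,-22] → .
    (2,5)@(5, 11): e=[24,18,54] → X
    (5,5)@(11, 11): e=[24,90,-18] → .
    (1,6)@(3, 13): e=[8,6,82] → X
    (5,6)@(11, 13): e=[8,102,-14] → .
    (1,7)@(3, 15): e=[-8,18,86] → .
  covered (12 px):
    . . . . . . . . . . . .
    . . . . . . . . . . . .
    . . . X . . . . . . . .
    . . . X . . . . . . . .
    . . X X X . . . . . . .
    . . X X X . . . . . . .
    . X X X X . . . . . . .
    . . . . . . . . . . . .
    . . . . . . . . . . . .
    . . . . . . . . . . . .
    . . . . . . . . . . . .
    . . . . . . . . . . . .

Z-buffer (winner per pixel, '.' = empty):
  . . . . . . . . . . . .
  . . . . . . . . . . . .
  . . . 2 . . . . 1 . . .
  . . . 2 . . . . . . . .
  . . 2 2 2 . . . . . . .
  . . 2 2 2 . . . . 1 . .
  . 2 2 2 2 0 0 0 . . . .
  . . . . 0 0 0 0 0 0 1 .
  . . . . 0 0 0 0 0 . 1 .
  . . . . . 0 0 0 . . . .
  . . . . . 0 . . . . . .
  . . . . . . . . . . . .

Answer: 2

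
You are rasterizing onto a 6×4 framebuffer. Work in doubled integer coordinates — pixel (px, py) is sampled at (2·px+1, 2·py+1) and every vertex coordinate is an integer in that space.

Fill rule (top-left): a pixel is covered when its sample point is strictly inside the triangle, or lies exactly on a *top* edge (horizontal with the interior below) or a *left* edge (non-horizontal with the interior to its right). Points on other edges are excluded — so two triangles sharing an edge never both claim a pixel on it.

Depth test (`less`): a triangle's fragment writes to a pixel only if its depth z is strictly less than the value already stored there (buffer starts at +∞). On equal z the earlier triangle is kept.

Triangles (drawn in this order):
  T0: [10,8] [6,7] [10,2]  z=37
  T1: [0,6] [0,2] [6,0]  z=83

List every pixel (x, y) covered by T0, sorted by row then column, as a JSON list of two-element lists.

T0:
  2·area = 24
  edge (10, 8)→(6, 7): d=(-4,-1) top-left  bias=+0
  edge (6, 7)→(10, 2): d=(4,-5) top-left  bias=+0
  edge (10, 2)→(10, 8): d=(0,6) right/bottom  bias=-1
    (4,2)@(9, 5): e=[11,7,6] → #
    (5,2)@(11, 5): e=[13,17,-6] → ·
    (3,3)@(7, 7): e=[1,5,18] → #
    (5,3)@(11, 7): e=[5,25,-6] → ·
  covered (3 px):
    · · · · · ·
    · · · · · ·
    · · · · # ·
    · · · # # ·
T1:
  2·area = 24
  edge (0, 6)→(0, 2): d=(0,-4) top-left  bias=+0
  edge (0, 2)→(6, 0): d=(6,-2) top-left  bias=+0
  edge (6, 0)→(0, 6): d=(-6,6) right/bottom  bias=-1
    (1,0)@(3, 1): e=[12,0,12] → #  [on edge]
    (2,0)@(5, 1): e=[20,4,0] → ·  [on edge]
    (0,1)@(1, 3): e=[4,8,12] → #
    (1,1)@(3, 3): e=[12,12,0] → ·  [on edge]
    (0,2)@(1, 5): e=[4,20,0] → ·  [on edge]
  covered (2 px):
    · # · · · ·
    # · · · · ·
    · · · · · ·
    · · · · · ·

Final: [[4,2],[3,3],[4,3]]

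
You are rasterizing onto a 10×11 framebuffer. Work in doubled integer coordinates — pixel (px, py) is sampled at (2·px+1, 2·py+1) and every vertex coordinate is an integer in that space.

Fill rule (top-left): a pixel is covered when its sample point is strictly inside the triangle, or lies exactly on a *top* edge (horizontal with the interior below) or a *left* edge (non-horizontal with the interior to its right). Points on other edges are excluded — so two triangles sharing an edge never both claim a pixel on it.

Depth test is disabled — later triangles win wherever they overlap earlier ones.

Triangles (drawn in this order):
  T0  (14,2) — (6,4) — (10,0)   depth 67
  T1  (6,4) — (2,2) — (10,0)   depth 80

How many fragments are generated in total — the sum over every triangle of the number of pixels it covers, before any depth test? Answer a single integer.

T0:
  2·area = 24
  edge (14, 2)→(6, 4): d=(-8,2) right/bottom  bias=-1
  edge (6, 4)→(10, 0): d=(4,-4) top-left  bias=+0
  edge (10, 0)→(14, 2): d=(4,2) right/bottom  bias=-1
    (4,0)@(9, 1): e=[18,0,6] → #  [on edge]
    (5,0)@(11, 1): e=[14,8,2] → #
    (6,0)@(13, 1): e=[10,16,-2] → ·
    (3,1)@(7, 3): e=[6,0,18] → #  [on edge]
    (5,1)@(11, 3): e=[-2,16,10] → ·
    (2,2)@(5, 5): e=[-6,0,30] → ·  [on edge]
    (3,2)@(7, 5): e=[-10,8,26] → ·
    (4,2)@(9, 5): e=[-14,16,22] → ·
    (1,3)@(3, 7): e=[-18,0,42] → ·  [on edge]
    (0,4)@(1, 9): e=[-30,0,54] → ·  [on edge]
  covered (4 px):
    · · · · # # · · · ·
    · · · # # · · · · ·
    · · · · · · · · · ·
    · · · · · · · · · ·
    · · · · · · · · · ·
    · · · · · · · · · ·
    · · · · · · · · · ·
    · · · · · · · · · ·
    · · · · · · · · · ·
    · · · · · · · · · ·
    · · · · · · · · · ·
T1:
  2·area = 24
  edge (6, 4)→(2, 2): d=(-4,-2) top-left  bias=+0
  edge (2, 2)→(10, 0): d=(8,-2) top-left  bias=+0
  edge (10, 0)→(6, 4): d=(-4,4) right/bottom  bias=-1
    (3,0)@(7, 1): e=[14,2,8] → #
    (4,0)@(9, 1): e=[18,6,0] → ·  [on edge]
    (2,1)@(5, 3): e=[2,14,8] → #
    (3,1)@(7, 3): e=[6,18,0] → ·  [on edge]
    (2,2)@(5, 5): e=[-6,30,0] → ·  [on edge]
    (1,3)@(3, 7): e=[-18,42,0] → ·  [on edge]
    (0,4)@(1, 9): e=[-30,54,0] → ·  [on edge]
  covered (2 px):
    · · · # · · · · · ·
    · · # · · · · · · ·
    · · · · · · · · · ·
    · · · · · · · · · ·
    · · · · · · · · · ·
    · · · · · · · · · ·
    · · · · · · · · · ·
    · · · · · · · · · ·
    · · · · · · · · · ·
    · · · · · · · · · ·
    · · · · · · · · · ·

Final: 6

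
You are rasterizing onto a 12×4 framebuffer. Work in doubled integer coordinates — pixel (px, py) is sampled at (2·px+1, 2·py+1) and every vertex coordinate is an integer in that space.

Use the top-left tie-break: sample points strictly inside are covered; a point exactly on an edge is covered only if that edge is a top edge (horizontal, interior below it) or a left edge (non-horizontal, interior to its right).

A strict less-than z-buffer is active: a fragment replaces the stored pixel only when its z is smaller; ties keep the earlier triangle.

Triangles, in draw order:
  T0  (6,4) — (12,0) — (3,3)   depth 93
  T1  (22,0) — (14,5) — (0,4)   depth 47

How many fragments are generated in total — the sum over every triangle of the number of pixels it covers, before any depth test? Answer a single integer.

T0:
  2·area = 18  (B↔C swapped to make it positive)
  edge (6, 4)→(3, 3): d=(-3,-1) top-left  bias=+0
  edge (3, 3)→(12, 0): d=(9,-3) top-left  bias=+0
  edge (12, 0)→(6, 4): d=(-6,4) right/bottom  bias=-1
    (4,0)@(9, 1): e=[12,0,6] → █  [on edge]
    (5,0)@(11, 1): e=[14,6,-2] → ·
    (1,1)@(3, 3): e=[0,0,18] → █  [on edge]
    (2,1)@(5, 3): e=[2,6,10] → █
    (3,1)@(7, 3): e=[4,12,2] → █
    (4,1)@(9, 3): e=[6,18,-6] → ·
    (1,2)@(3, 5): e=[-6,18,6] → ·
    (2,2)@(5, 5): e=[-4,24,-2] → ·
    (3,2)@(7, 5): e=[-2,30,-10] → ·
    (4,2)@(9, 5): e=[0,36,-18] → ·  [on edge]
    (7,3)@(15, 7): e=[0,72,-54] → ·  [on edge]
  covered (4 px):
    · · · · █ · · · · · · ·
    · █ █ █ · · · · · · · ·
    · · · · · · · · · · · ·
    · · · · · · · · · · · ·
T1:
  2·area = 78
  edge (22, 0)→(14, 5): d=(-8,5) right/bottom  bias=-1
  edge (14, 5)→(0, 4): d=(-14,-1) top-left  bias=+0
  edge (0, 4)→(22, 0): d=(22,-4) top-left  bias=+0
    (8,0)@(17, 1): e=[17,59,2] → █
    (9,0)@(19, 1): e=[7,61,10] → █
    (10,0)@(21, 1): e=[-3,63,18] → ·
    (3,1)@(7, 3): e=[51,21,6] → █
    (4,1)@(9, 3): e=[41,23,14] → █
    (5,1)@(11, 3): e=[31,25,22] → █
    (6,1)@(13, 3): e=[21,27,30] → █
    (7,1)@(15, 3): e=[11,29,38] → █
    (9,1)@(19, 3): e=[-9,33,54] → ·
    (3,2)@(7, 5): e=[35,-7,50] → ·
    (4,2)@(9, 5): e=[25,-5,58] → ·
    (5,2)@(11, 5): e=[15,-3,66] → ·
  covered (8 px):
    · · · · · · · · █ █ · ·
    · · · █ █ █ █ █ █ · · ·
    · · · · · · · · · · · ·
    · · · · · · · · · · · ·

Result: 12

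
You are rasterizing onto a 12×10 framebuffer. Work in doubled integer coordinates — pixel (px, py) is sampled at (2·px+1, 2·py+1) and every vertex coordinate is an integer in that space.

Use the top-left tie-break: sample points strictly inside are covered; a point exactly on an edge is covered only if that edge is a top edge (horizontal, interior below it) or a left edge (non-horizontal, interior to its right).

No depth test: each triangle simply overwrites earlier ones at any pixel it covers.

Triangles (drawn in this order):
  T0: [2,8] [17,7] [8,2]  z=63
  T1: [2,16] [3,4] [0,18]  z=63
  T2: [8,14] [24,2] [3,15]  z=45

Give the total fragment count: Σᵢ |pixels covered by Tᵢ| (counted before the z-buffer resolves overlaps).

T0:
  2·area = 84  (B↔C swapped to make it positive)
  edge (2, 8)→(8, 2): d=(6,-6) top-left  bias=+0
  edge (8, 2)→(17, 7): d=(9,5) right/bottom  bias=-1
  edge (17, 7)→(2, 8): d=(-15,1) right/bottom  bias=-1
    (4,0)@(9, 1): e=[0,-14,98] → ·  [on edge]
    (3,1)@(7, 3): e=[0,14,70] → #  [on edge]
    (4,1)@(9, 3): e=[12,4,68] → #
    (5,1)@(11, 3): e=[24,-6,66] → ·
    (2,2)@(5, 5): e=[0,42,42] → #  [on edge]
    (5,2)@(11, 5): e=[36,12,36] → #
    (6,2)@(13, 5): e=[48,2,34] → #
    (7,2)@(15, 5): e=[60,-8,32] → ·
    (1,3)@(3, 7): e=[0,70,14] → #  [on edge]
    (7,3)@(15, 7): e=[72,10,2] → #
    (8,3)@(17, 7): e=[84,0,0] → ·  [on edge]
    (0,4)@(1, 9): e=[0,98,-14] → ·  [on edge]
  covered (14 px):
    · · · · · · · · · · · ·
    · · · # # · · · · · · ·
    · · # # # # # · · · · ·
    · # # # # # # # · · · ·
    · · · · · · · · · · · ·
    · · · · · · · · · · · ·
    · · · · · · · · · · · ·
    · · · · · · · · · · · ·
    · · · · · · · · · · · ·
    · · · · · · · · · · · ·
T1:
  2·area = 22  (B↔C swapped to make it positive)
  edge (2, 16)→(0, 18): d=(-2,2) right/bottom  bias=-1
  edge (0, 18)→(3, 4): d=(3,-14) top-left  bias=+0
  edge (3, 4)→(2, 16): d=(-1,12) right/bottom  bias=-1
    (8,0)@(17, 1): e=[0,187,-165] → ·  [on edge]
    (7,1)@(15, 3): e=[0,165,-143] → ·  [on edge]
    (6,2)@(13, 5): e=[0,143,-121] → ·  [on edge]
    (5,3)@(11, 7): e=[0,121,-99] → ·  [on edge]
    (4,4)@(9, 9): e=[0,99,-77] → ·  [on edge]
    (3,5)@(7, 11): e=[0,77,-55] → ·  [on edge]
    (2,6)@(5, 13): e=[0,55,-33] → ·  [on edge]
    (0,7)@(1, 15): e=[4,5,13] → #
    (1,7)@(3, 15): e=[0,33,-11] → ·  [on edge]
    (0,8)@(1, 17): e=[0,11,11] → ·  [on edge]
  covered (1 px):
    · · · · · · · · · · · ·
    · · · · · · · · · · · ·
    · · · · · · · · · · · ·
    · · · · · · · · · · · ·
    · · · · · · · · · · · ·
    · · · · · · · · · · · ·
    · · · · · · · · · · · ·
    # · · · · · · · · · · ·
    · · · · · · · · · · · ·
    · · · · · · · · · · · ·
T2:
  2·area = 44  (B↔C swapped to make it positive)
  edge (8, 14)→(3, 15): d=(-5,1) right/bottom  bias=-1
  edge (3, 15)→(24, 2): d=(21,-13) top-left  bias=+0
  edge (24, 2)→(8, 14): d=(-16,12) right/bottom  bias=-1
    (8,3)@(17, 7): e=[26,14,4] → #
    (9,3)@(19, 7): e=[24,40,-20] → ·
    (6,4)@(13, 9): e=[20,4,20] → #
    (7,4)@(15, 9): e=[18,30,-4] → ·
    (8,4)@(17, 9): e=[16,56,-28] → ·
    (5,5)@(11, 11): e=[12,20,12] → #
    (6,5)@(13, 11): e=[10,46,-12] → ·
    (11,5)@(23, 11): e=[0,176,-132] → ·  [on edge]
    (3,6)@(7, 13): e=[6,10,28] → #
    (4,6)@(9, 13): e=[4,36,4] → #
    (5,6)@(11, 13): e=[2,62,-20] → ·
    (6,6)@(13, 13): e=[0,88,-44] → ·  [on edge]
    (1,7)@(3, 15): e=[0,0,44] → ·  [on edge]
  covered (5 px):
    · · · · · · · · · · · ·
    · · · · · · · · · · · ·
    · · · · · · · · · · · ·
    · · · · · · · · # · · ·
    · · · · · · # · · · · ·
    · · · · · # · · · · · ·
    · · · # # · · · · · · ·
    · · · · · · · · · · · ·
    · · · · · · · · · · · ·
    · · · · · · · · · · · ·

Final: 20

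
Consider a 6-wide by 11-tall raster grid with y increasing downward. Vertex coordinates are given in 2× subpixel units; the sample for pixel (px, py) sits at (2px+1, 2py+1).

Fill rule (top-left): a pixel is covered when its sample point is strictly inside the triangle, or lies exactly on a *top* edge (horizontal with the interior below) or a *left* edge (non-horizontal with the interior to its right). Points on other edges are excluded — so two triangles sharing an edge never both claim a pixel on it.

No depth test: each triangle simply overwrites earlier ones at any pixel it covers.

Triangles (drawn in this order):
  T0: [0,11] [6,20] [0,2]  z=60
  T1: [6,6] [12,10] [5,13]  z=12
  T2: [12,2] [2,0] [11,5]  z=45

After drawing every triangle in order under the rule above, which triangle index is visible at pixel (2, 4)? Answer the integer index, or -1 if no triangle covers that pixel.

T0:
  2·area = 54  (B↔C swapped to make it positive)
  edge (0, 11)→(0, 2): d=(0,-9) top-left  bias=+0
  edge (0, 2)→(6, 20): d=(6,18) right/bottom  bias=-1
  edge (6, 20)→(0, 11): d=(-6,-9) top-left  bias=+0
    (0,2)@(1, 5): e=[9,0,45] → ·  [on edge]
    (0,3)@(1, 7): e=[9,12,33] → #
    (1,3)@(3, 7): e=[27,-24,51] → ·
    (0,4)@(1, 9): e=[9,24,21] → #
    (1,4)@(3, 9): e=[27,-12,39] → ·
    (0,5)@(1, 11): e=[9,36,9] → #
    (1,5)@(3, 11): e=[27,0,27] → ·  [on edge]
    (0,6)@(1, 13): e=[9,48,-3] → ·
    (1,6)@(3, 13): e=[27,12,15] → #
    (2,6)@(5, 13): e=[45,-24,33] → ·
    (1,7)@(3, 15): e=[27,24,3] → #
    (2,7)@(5, 15): e=[45,-12,21] → ·
    (2,8)@(5, 17): e=[45,0,9] → ·  [on edge]
  covered (5 px):
    · · · · · ·
    · · · · · ·
    · · · · · ·
    # · · · · ·
    # · · · · ·
    # · · · · ·
    · # · · · ·
    · # · · · ·
    · · · · · ·
    · · · · · ·
    · · · · · ·
T1:
  2·area = 46
  edge (6, 6)→(12, 10): d=(6,4) right/bottom  bias=-1
  edge (12, 10)→(5, 13): d=(-7,3) right/bottom  bias=-1
  edge (5, 13)→(6, 6): d=(1,-7) top-left  bias=+0
    (3,3)@(7, 7): e=[2,36,8] → #
    (4,3)@(9, 7): e=[-6,30,22] → ·
    (3,4)@(7, 9): e=[14,22,10] → #
    (4,4)@(9, 9): e=[6,16,24] → #
    (5,4)@(11, 9): e=[-2,10,38] → ·
    (3,5)@(7, 11): e=[26,8,12] → #
    (5,5)@(11, 11): e=[10,-4,40] → ·
    (2,6)@(5, 13): e=[46,0,0] → ·  [on edge]
    (3,6)@(7, 13): e=[38,-6,14] → ·
    (4,6)@(9, 13): e=[30,-12,28] → ·
  covered (5 px):
    · · · · · ·
    · · · · · ·
    · · · · · ·
    · · · # · ·
    · · · # # ·
    · · · # # ·
    · · · · · ·
    · · · · · ·
    · · · · · ·
    · · · · · ·
    · · · · · ·
T2:
  2·area = 32  (B↔C swapped to make it positive)
  edge (12, 2)→(11, 5): d=(-1,3) right/bottom  bias=-1
  edge (11, 5)→(2, 0): d=(-9,-5) top-left  bias=+0
  edge (2, 0)→(12, 2): d=(10,2) right/bottom  bias=-1
    (2,0)@(5, 1): e=[22,6,4] → #
    (3,0)@(7, 1): e=[16,16,0] → ·  [on edge]
    (2,1)@(5, 3): e=[20,-12,24] → ·
    (4,1)@(9, 3): e=[8,8,16] → #
    (5,1)@(11, 3): e=[2,18,12] → #
    (4,2)@(9, 5): e=[6,-10,36] → ·
    (5,2)@(11, 5): e=[0,0,32] → ·  [on edge]
    (4,5)@(9, 11): e=[0,-64,96] → ·  [on edge]
    (3,8)@(7, 17): e=[0,-128,160] → ·  [on edge]
  covered (3 px):
    · · # · · ·
    · · · · # #
    · · · · · ·
    · · · · · ·
    · · · · · ·
    · · · · · ·
    · · · · · ·
    · · · · · ·
    · · · · · ·
    · · · · · ·
    · · · · · ·

Z-buffer (winner per pixel, '.' = empty):
  . . 2 . . .
  . . . . 2 2
  . . . . . .
  0 . . 1 . .
  0 . . 1 1 .
  0 . . 1 1 .
  . 0 . . . .
  . 0 . . . .
  . . . . . .
  . . . . . .
  . . . . . .

Answer: -1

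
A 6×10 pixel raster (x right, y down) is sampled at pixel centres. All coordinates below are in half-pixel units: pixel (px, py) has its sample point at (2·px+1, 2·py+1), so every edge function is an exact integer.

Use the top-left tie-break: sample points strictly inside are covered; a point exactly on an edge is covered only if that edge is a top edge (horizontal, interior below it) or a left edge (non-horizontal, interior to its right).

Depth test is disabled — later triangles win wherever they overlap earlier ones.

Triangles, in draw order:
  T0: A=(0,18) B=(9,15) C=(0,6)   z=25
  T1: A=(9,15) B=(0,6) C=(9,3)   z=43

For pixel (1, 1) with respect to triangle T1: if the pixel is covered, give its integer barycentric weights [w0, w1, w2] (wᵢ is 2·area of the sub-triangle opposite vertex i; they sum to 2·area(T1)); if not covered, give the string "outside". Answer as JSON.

T0:
  2·area = 108  (B↔C swapped to make it positive)
  edge (0, 18)→(0, 6): d=(0,-12) top-left  bias=+0
  edge (0, 6)→(9, 15): d=(9,9) right/bottom  bias=-1
  edge (9, 15)→(0, 18): d=(-9,3) right/bottom  bias=-1
    (0,3)@(1, 7): e=[12,0,96] → ·  [on edge]
    (0,4)@(1, 9): e=[12,18,78] → █
    (1,4)@(3, 9): e=[36,0,72] → ·  [on edge]
    (0,5)@(1, 11): e=[12,36,60] → █
    (1,5)@(3, 11): e=[36,18,54] → █
    (2,5)@(5, 11): e=[60,0,48] → ·  [on edge]
    (0,6)@(1, 13): e=[12,54,42] → █
    (2,6)@(5, 13): e=[60,18,30] → █
    (3,6)@(7, 13): e=[84,0,24] → ·  [on edge]
    (0,7)@(1, 15): e=[12,72,24] → █
    (3,7)@(7, 15): e=[84,18,6] → █
    (4,7)@(9, 15): e=[108,0,0] → ·  [on edge]
    (1,8)@(3, 17): e=[36,72,0] → ·  [on edge]
    (5,8)@(11, 17): e=[132,0,-24] → ·  [on edge]
  covered (11 px):
    · · · · · ·
    · · · · · ·
    · · · · · ·
    · · · · · ·
    █ · · · · ·
    █ █ · · · ·
    █ █ █ · · ·
    █ █ █ █ · ·
    █ · · · · ·
    · · · · · ·
T1:
  2·area = 108
  edge (9, 15)→(0, 6): d=(-9,-9) top-left  bias=+0
  edge (0, 6)→(9, 3): d=(9,-3) top-left  bias=+0
  edge (9, 3)→(9, 15): d=(0,12) right/bottom  bias=-1
    (4,0)@(9, 1): e=[126,-18,0] → ·  [on edge]
    (4,1)@(9, 3): e=[108,0,0] → ·  [on edge]
    (1,2)@(3, 5): e=[36,0,72] → █  [on edge]
    (2,2)@(5, 5): e=[54,6,48] → █
    (3,2)@(7, 5): e=[72,12,24] → █
    (4,2)@(9, 5): e=[90,18,0] → ·  [on edge]
    (0,3)@(1, 7): e=[0,12,96] → █  [on edge]
    (4,3)@(9, 7): e=[72,36,0] → ·  [on edge]
    (0,4)@(1, 9): e=[-18,30,96] → ·
    (1,4)@(3, 9): e=[0,36,72] → █  [on edge]
    (4,4)@(9, 9): e=[54,54,0] → ·  [on edge]
    (1,5)@(3, 11): e=[-18,54,72] → ·
    (2,5)@(5, 11): e=[0,60,48] → █  [on edge]
    (4,5)@(9, 11): e=[36,72,0] → ·  [on edge]
    (3,6)@(7, 13): e=[0,84,24] → █  [on edge]
    (4,6)@(9, 13): e=[18,90,0] → ·  [on edge]
    (4,7)@(9, 15): e=[0,108,0] → ·  [on edge]
    (4,8)@(9, 17): e=[-18,126,0] → ·  [on edge]
    (5,8)@(11, 17): e=[0,132,-24] → ·  [on edge]
    (4,9)@(9, 19): e=[-36,144,0] → ·  [on edge]
  covered (13 px):
    · · · · · ·
    · · · · · ·
    · █ █ █ · ·
    █ █ █ █ · ·
    · █ █ █ · ·
    · · █ █ · ·
    · · · █ · ·
    · · · · · ·
    · · · · · ·
    · · · · · ·

Final: "outside"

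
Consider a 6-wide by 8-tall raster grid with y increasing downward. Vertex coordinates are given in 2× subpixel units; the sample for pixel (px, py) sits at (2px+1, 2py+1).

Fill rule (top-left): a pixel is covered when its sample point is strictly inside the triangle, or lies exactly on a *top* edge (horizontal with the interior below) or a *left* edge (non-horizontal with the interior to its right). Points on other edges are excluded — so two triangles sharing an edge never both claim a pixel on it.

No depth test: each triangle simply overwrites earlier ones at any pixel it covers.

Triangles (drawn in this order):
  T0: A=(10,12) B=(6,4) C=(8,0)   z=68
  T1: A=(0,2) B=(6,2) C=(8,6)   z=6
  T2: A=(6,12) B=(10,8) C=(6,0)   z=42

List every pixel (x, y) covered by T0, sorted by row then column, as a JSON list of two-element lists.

T0:
  2·area = 32
  edge (10, 12)→(6, 4): d=(-4,-8) top-left  bias=+0
  edge (6, 4)→(8, 0): d=(2,-4) top-left  bias=+0
  edge (8, 0)→(10, 12): d=(2,12) right/bottom  bias=-1
    (3,1)@(7, 3): e=[12,2,18] → #
    (4,1)@(9, 3): e=[28,10,-6] → ·
    (3,2)@(7, 5): e=[4,6,22] → #
    (4,2)@(9, 5): e=[20,14,-2] → ·
    (3,3)@(7, 7): e=[-4,10,26] → ·
    (4,3)@(9, 7): e=[12,18,2] → #
    (5,3)@(11, 7): e=[28,26,-22] → ·
    (4,4)@(9, 9): e=[4,22,6] → #
    (5,4)@(11, 9): e=[20,30,-18] → ·
    (4,5)@(9, 11): e=[-4,26,10] → ·
  covered (4 px):
    · · · · · ·
    · · · # · ·
    · · · # · ·
    · · · · # ·
    · · · · # ·
    · · · · · ·
    · · · · · ·
    · · · · · ·
T1:
  2·area = 24
  edge (0, 2)→(6, 2): d=(6,0) top-left  bias=+0
  edge (6, 2)→(8, 6): d=(2,4) right/bottom  bias=-1
  edge (8, 6)→(0, 2): d=(-8,-4) top-left  bias=+0
    (1,1)@(3, 3): e=[6,14,4] → #
    (2,1)@(5, 3): e=[6,6,12] → #
    (3,1)@(7, 3): e=[6,-2,20] → ·
    (1,2)@(3, 5): e=[18,18,-12] → ·
    (2,2)@(5, 5): e=[18,10,-4] → ·
    (3,2)@(7, 5): e=[18,2,4] → #
    (4,2)@(9, 5): e=[18,-6,12] → ·
    (3,3)@(7, 7): e=[30,6,-12] → ·
  covered (3 px):
    · · · · · ·
    · # # · · ·
    · · · # · ·
    · · · · · ·
    · · · · · ·
    · · · · · ·
    · · · · · ·
    · · · · · ·
T2:
  2·area = 48  (B↔C swapped to make it positive)
  edge (6, 12)→(6, 0): d=(0,-12) top-left  bias=+0
  edge (6, 0)→(10, 8): d=(4,8) right/bottom  bias=-1
  edge (10, 8)→(6, 12): d=(-4,4) right/bottom  bias=-1
    (3,1)@(7, 3): e=[12,4,32] → #
    (4,1)@(9, 3): e=[36,-12,24] → ·
    (3,2)@(7, 5): e=[12,12,24] → #
    (4,2)@(9, 5): e=[36,-4,16] → ·
    (3,3)@(7, 7): e=[12,20,16] → #
    (4,3)@(9, 7): e=[36,4,8] → #
    (5,3)@(11, 7): e=[60,-12,0] → ·  [on edge]
    (3,4)@(7, 9): e=[12,28,8] → #
    (4,4)@(9, 9): e=[36,12,0] → ·  [on edge]
    (3,5)@(7, 11): e=[12,36,0] → ·  [on edge]
    (2,6)@(5, 13): e=[-12,60,0] → ·  [on edge]
    (1,7)@(3, 15): e=[-36,84,0] → ·  [on edge]
  covered (5 px):
    · · · · · ·
    · · · # · ·
    · · · # · ·
    · · · # # ·
    · · · # · ·
    · · · · · ·
    · · · · · ·
    · · · · · ·

Final: [[3,1],[3,2],[4,3],[4,4]]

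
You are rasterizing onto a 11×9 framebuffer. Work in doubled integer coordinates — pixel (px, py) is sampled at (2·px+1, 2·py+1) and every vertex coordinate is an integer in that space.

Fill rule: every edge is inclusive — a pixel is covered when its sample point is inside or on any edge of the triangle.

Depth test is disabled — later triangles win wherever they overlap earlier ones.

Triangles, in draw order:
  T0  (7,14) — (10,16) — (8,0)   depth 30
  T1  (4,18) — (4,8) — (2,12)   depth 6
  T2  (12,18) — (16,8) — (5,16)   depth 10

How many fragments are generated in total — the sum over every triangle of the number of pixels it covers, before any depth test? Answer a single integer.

T0:
  2·area = 44  (B↔C swapped to make it positive)
  edge (7, 14)→(8, 0): d=(1,-14) inclusive
  edge (8, 0)→(10, 16): d=(2,16) inclusive
  edge (10, 16)→(7, 14): d=(-3,-2) inclusive
    (4,4)@(9, 9): e=[23,2,19] → #
    (5,4)@(11, 9): e=[51,-30,23] → ·
    (4,5)@(9, 11): e=[25,6,13] → #
    (5,5)@(11, 11): e=[53,-26,17] → ·
    (4,6)@(9, 13): e=[27,10,7] → #
    (5,6)@(11, 13): e=[55,-22,11] → ·
    (4,7)@(9, 15): e=[29,14,1] → #
    (5,7)@(11, 15): e=[57,-18,5] → ·
    (4,8)@(9, 17): e=[31,18,-5] → ·
  covered (4 px):
    · · · · · · · · · · ·
    · · · · · · · · · · ·
    · · · · · · · · · · ·
    · · · · · · · · · · ·
    · · · · # · · · · · ·
    · · · · # · · · · · ·
    · · · · # · · · · · ·
    · · · · # · · · · · ·
    · · · · · · · · · · ·
T1:
  2·area = 20  (B↔C swapped to make it positive)
  edge (4, 18)→(2, 12): d=(-2,-6) inclusive
  edge (2, 12)→(4, 8): d=(2,-4) inclusive
  edge (4, 8)→(4, 18): d=(0,10) inclusive
    (0,4)@(1, 9): e=[0,-10,30] → ·  [on edge]
    (1,5)@(3, 11): e=[8,2,10] → #
    (2,5)@(5, 11): e=[20,10,-10] → ·
    (1,6)@(3, 13): e=[4,6,10] → #
    (2,6)@(5, 13): e=[16,14,-10] → ·
    (1,7)@(3, 15): e=[0,10,10] → #  [on edge]
    (2,7)@(5, 15): e=[12,18,-10] → ·
    (1,8)@(3, 17): e=[-4,14,10] → ·
  covered (3 px):
    · · · · · · · · · · ·
    · · · · · · · · · · ·
    · · · · · · · · · · ·
    · · · · · · · · · · ·
    · · · · · · · · · · ·
    · # · · · · · · · · ·
    · # · · · · · · · · ·
    · # · · · · · · · · ·
    · · · · · · · · · · ·
T2:
  2·area = 78  (B↔C swapped to make it positive)
  edge (12, 18)→(5, 16): d=(-7,-2) inclusive
  edge (5, 16)→(16, 8): d=(11,-8) inclusive
  edge (16, 8)→(12, 18): d=(-4,10) inclusive
    (7,4)@(15, 9): e=[69,3,6] → #
    (8,4)@(17, 9): e=[73,19,-14] → ·
    (6,5)@(13, 11): e=[51,9,18] → #
    (7,5)@(15, 11): e=[55,25,-2] → ·
    (5,6)@(11, 13): e=[33,15,30] → #
    (7,6)@(15, 13): e=[41,47,-10] → ·
    (3,7)@(7, 15): e=[11,5,62] → #
    (4,7)@(9, 15): e=[15,21,42] → #
    (7,7)@(15, 15): e=[27,69,-18] → ·
    (3,8)@(7, 17): e=[-3,27,54] → ·
    (4,8)@(9, 17): e=[1,43,34] → #
    (6,8)@(13, 17): e=[9,75,-6] → ·
  covered (10 px):
    · · · · · · · · · · ·
    · · · · · · · · · · ·
    · · · · · · · · · · ·
    · · · · · · · · · · ·
    · · · · · · · # · · ·
    · · · · · · # · · · ·
    · · · · · # # · · · ·
    · · · # # # # · · · ·
    · · · · # # · · · · ·

Result: 17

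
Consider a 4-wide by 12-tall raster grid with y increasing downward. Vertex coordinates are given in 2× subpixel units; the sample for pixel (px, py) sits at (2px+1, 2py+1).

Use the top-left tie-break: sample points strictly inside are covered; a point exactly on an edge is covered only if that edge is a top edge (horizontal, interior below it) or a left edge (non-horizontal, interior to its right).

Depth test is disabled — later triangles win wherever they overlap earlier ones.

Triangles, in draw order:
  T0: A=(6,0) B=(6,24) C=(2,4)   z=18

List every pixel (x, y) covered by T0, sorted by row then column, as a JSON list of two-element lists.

T0:
  2·area = 96
  edge (6, 0)→(6, 24): d=(0,24) right/bottom  bias=-1
  edge (6, 24)→(2, 4): d=(-4,-20) top-left  bias=+0
  edge (2, 4)→(6, 0): d=(4,-4) top-left  bias=+0
    (2,0)@(5, 1): e=[24,72,0] → #  [on edge]
    (3,0)@(7, 1): e=[-24,112,8] → ·
    (1,1)@(3, 3): e=[72,24,0] → #  [on edge]
    (3,1)@(7, 3): e=[-24,104,16] → ·
    (0,2)@(1, 5): e=[120,-24,0] → ·  [on edge]
    (1,2)@(3, 5): e=[72,16,8] → #
    (3,2)@(7, 5): e=[-24,96,24] → ·
    (1,3)@(3, 7): e=[72,8,16] → #
    (3,3)@(7, 7): e=[-24,88,32] → ·
    (1,4)@(3, 9): e=[72,0,24] → #  [on edge]
    (3,4)@(7, 9): e=[-24,80,40] → ·
    (1,5)@(3, 11): e=[72,-8,32] → ·
    (2,9)@(5, 19): e=[24,0,72] → #  [on edge]
  covered (14 px):
    · · # ·
    · # # ·
    · # # ·
    · # # ·
    · # # ·
    · · # ·
    · · # ·
    · · # ·
    · · # ·
    · · # ·
    · · · ·
    · · · ·

Final: [[2,0],[1,1],[2,1],[1,2],[2,2],[1,3],[2,3],[1,4],[2,4],[2,5],[2,6],[2,7],[2,8],[2,9]]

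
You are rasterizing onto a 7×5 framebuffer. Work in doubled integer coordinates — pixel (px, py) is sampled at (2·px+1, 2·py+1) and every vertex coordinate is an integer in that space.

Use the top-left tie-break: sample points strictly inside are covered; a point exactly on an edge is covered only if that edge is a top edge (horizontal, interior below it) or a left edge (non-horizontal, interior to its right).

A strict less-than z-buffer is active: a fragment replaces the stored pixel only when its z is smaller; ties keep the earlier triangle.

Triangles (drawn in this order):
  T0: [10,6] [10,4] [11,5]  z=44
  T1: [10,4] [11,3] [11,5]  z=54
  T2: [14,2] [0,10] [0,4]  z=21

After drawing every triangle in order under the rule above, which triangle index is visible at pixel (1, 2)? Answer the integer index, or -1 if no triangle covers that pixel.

T0:
  2·area = 2
  edge (10, 6)→(10, 4): d=(0,-2) top-left  bias=+0
  edge (10, 4)→(11, 5): d=(1,1) right/bottom  bias=-1
  edge (11, 5)→(10, 6): d=(-1,1) right/bottom  bias=-1
    (3,0)@(7, 1): e=[-6,0,8] → ·  [on edge]
    (4,1)@(9, 3): e=[-2,0,4] → ·  [on edge]
    (6,1)@(13, 3): e=[6,-4,0] → ·  [on edge]
    (5,2)@(11, 5): e=[2,0,0] → ·  [on edge]
    (4,3)@(9, 7): e=[-2,4,0] → ·  [on edge]
    (6,3)@(13, 7): e=[6,0,-4] → ·  [on edge]
    (3,4)@(7, 9): e=[-6,8,0] → ·  [on edge]
  covered (0 px):
    · · · · · · ·
    · · · · · · ·
    · · · · · · ·
    · · · · · · ·
    · · · · · · ·
T1:
  2·area = 2
  edge (10, 4)→(11, 3): d=(1,-1) top-left  bias=+0
  edge (11, 3)→(11, 5): d=(0,2) right/bottom  bias=-1
  edge (11, 5)→(10, 4): d=(-1,-1) top-left  bias=+0
    (3,0)@(7, 1): e=[-6,8,0] → ·  [on edge]
    (5,0)@(11, 1): e=[-2,0,4] → ·  [on edge]
    (6,0)@(13, 1): e=[0,-4,6] → ·  [on edge]
    (4,1)@(9, 3): e=[-2,4,0] → ·  [on edge]
    (5,1)@(11, 3): e=[0,0,2] → ·  [on edge]
    (4,2)@(9, 5): e=[0,4,-2] → ·  [on edge]
    (5,2)@(11, 5): e=[2,0,0] → ·  [on edge]
    (3,3)@(7, 7): e=[0,8,-6] → ·  [on edge]
    (5,3)@(11, 7): e=[4,0,-2] → ·  [on edge]
    (6,3)@(13, 7): e=[6,-4,0] → ·  [on edge]
    (2,4)@(5, 9): e=[0,12,-10] → ·  [on edge]
    (5,4)@(11, 9): e=[6,0,-4] → ·  [on edge]
  covered (0 px):
    · · · · · · ·
    · · · · · · ·
    · · · · · · ·
    · · · · · · ·
    · · · · · · ·
T2:
  2·area = 84
  edge (14, 2)→(0, 10): d=(-14,8) right/bottom  bias=-1
  edge (0, 10)→(0, 4): d=(0,-6) top-left  bias=+0
  edge (0, 4)→(14, 2): d=(14,-2) top-left  bias=+0
    (3,1)@(7, 3): e=[42,42,0] → #  [on edge]
    (4,1)@(9, 3): e=[26,54,4] → #
    (5,1)@(11, 3): e=[10,66,8] → #
    (6,1)@(13, 3): e=[-6,78,12] → ·
    (0,2)@(1, 5): e=[62,6,16] → #
    (1,2)@(3, 5): e=[46,18,20] → #
    (2,2)@(5, 5): e=[30,30,24] → #
    (4,2)@(9, 5): e=[-2,54,32] → ·
    (5,2)@(11, 5): e=[-18,66,36] → ·
    (0,3)@(1, 7): e=[34,6,44] → #
    (3,3)@(7, 7): e=[-14,42,56] → ·
    (0,4)@(1, 9): e=[6,6,72] → #
  covered (11 px):
    · · · · · · ·
    · · · # # # ·
    # # # # · · ·
    # # # · · · ·
    # · · · · · ·

Z-buffer (winner per pixel, '.' = empty):
  . . . . . . .
  . . . 2 2 2 .
  2 2 2 2 . . .
  2 2 2 . . . .
  2 . . . . . .

Result: 2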